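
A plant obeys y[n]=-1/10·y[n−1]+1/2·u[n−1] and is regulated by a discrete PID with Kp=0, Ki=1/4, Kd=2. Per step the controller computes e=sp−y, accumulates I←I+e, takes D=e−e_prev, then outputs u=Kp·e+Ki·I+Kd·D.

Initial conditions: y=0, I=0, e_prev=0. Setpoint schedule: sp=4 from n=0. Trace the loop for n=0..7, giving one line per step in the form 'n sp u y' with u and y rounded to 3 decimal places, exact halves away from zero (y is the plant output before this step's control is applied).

(exact arithmetic carried between steps; '≈' marks a value shown rounded to 6 d.p. or computed from one; I and e_prev carry over from the previous line; the table rounds u and y to 3 d.p., halves away from zero)
n=0: y=0, sp=4, e=sp−y=4; I=4, D=e−e_prev=4; u=0·4+1/4·4+2·4=9; next y=-1/10·0+1/2·9=4.5
n=1: y=4.5, sp=4, e=sp−y=-0.5; I=3.5, D=e−e_prev=-4.5; u=0·(-0.5)+1/4·3.5+2·(-4.5)=-8.125; next y=-1/10·4.5+1/2·(-8.125)=-4.5125
n=2: y=-4.5125, sp=4, e=sp−y=8.5125; I=12.0125, D=e−e_prev=9.0125; u=0·8.5125+1/4·12.0125+2·9.0125=21.028125; next y=-1/10·(-4.5125)+1/2·21.028125≈10.965313
n=3: y≈10.965313, sp=4, e=sp−y≈-6.965313; I≈5.047188, D=e−e_prev≈-15.477813; u=0·(-6.965313)+1/4·5.047188+2·(-15.477813)≈-29.693828; next y=-1/10·10.965313+1/2·(-29.693828)≈-15.943445
n=4: y≈-15.943445, sp=4, e=sp−y≈19.943445; I≈24.990633, D=e−e_prev≈26.908758; u=0·19.943445+1/4·24.990633+2·26.908758≈60.065174; next y=-1/10·(-15.943445)+1/2·60.065174≈31.626931
n=5: y≈31.626931, sp=4, e=sp−y≈-27.626931; I≈-2.636299, D=e−e_prev≈-47.570377; u=0·(-27.626931)+1/4·(-2.636299)+2·(-47.570377)≈-95.799828; next y=-1/10·31.626931+1/2·(-95.799828)≈-51.062607
n=6: y≈-51.062607, sp=4, e=sp−y≈55.062607; I≈52.426309, D=e−e_prev≈82.689539; u=0·55.062607+1/4·52.426309+2·82.689539≈178.485655; next y=-1/10·(-51.062607)+1/2·178.485655≈94.349088
n=7: y≈94.349088, sp=4, e=sp−y≈-90.349088; I≈-37.922779, D=e−e_prev≈-145.411695; u=0·(-90.349088)+1/4·(-37.922779)+2·(-145.411695)≈-300.304085; next y=-1/10·94.349088+1/2·(-300.304085)≈-159.586951

0 4 9.000 0.000
1 4 -8.125 4.500
2 4 21.028 -4.513
3 4 -29.694 10.965
4 4 60.065 -15.943
5 4 -95.800 31.627
6 4 178.486 -51.063
7 4 -300.304 94.349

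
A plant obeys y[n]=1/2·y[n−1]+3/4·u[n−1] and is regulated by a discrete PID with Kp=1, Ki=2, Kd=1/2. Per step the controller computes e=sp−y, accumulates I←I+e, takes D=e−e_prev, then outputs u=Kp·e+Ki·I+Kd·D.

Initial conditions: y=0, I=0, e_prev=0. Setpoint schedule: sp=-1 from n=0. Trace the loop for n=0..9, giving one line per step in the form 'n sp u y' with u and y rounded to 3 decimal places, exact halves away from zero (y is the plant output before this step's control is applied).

0 -1 -3.500 0.000
1 -1 4.188 -2.625
2 -1 -9.461 1.828
3 -1 15.144 -6.182
4 -1 -29.068 8.267
5 -1 50.393 -17.667
6 -1 -92.438 28.961
7 -1 164.286 -54.848
8 -1 -297.157 95.790
9 -1 532.253 -174.973

(exact arithmetic carried between steps; '≈' marks a value shown rounded to 6 d.p. or computed from one; I and e_prev carry over from the previous line; the table rounds u and y to 3 d.p., halves away from zero)
n=0: y=0, sp=-1, e=sp−y=-1; I=-1, D=e−e_prev=-1; u=1·(-1)+2·(-1)+1/2·(-1)=-3.5; next y=1/2·0+3/4·(-3.5)=-2.625
n=1: y=-2.625, sp=-1, e=sp−y=1.625; I=0.625, D=e−e_prev=2.625; u=1·1.625+2·0.625+1/2·2.625=4.1875; next y=1/2·(-2.625)+3/4·4.1875=1.828125
n=2: y=1.828125, sp=-1, e=sp−y=-2.828125; I=-2.203125, D=e−e_prev=-4.453125; u=1·(-2.828125)+2·(-2.203125)+1/2·(-4.453125)≈-9.460938; next y=1/2·1.828125+3/4·(-9.460938)≈-6.181641
n=3: y≈-6.181641, sp=-1, e=sp−y≈5.181641; I≈2.978516, D=e−e_prev≈8.009766; u=1·5.181641+2·2.978516+1/2·8.009766≈15.143555; next y=1/2·(-6.181641)+3/4·15.143555≈8.266846
n=4: y≈8.266846, sp=-1, e=sp−y≈-9.266846; I≈-6.288330, D=e−e_prev≈-14.448486; u=1·(-9.266846)+2·(-6.288330)+1/2·(-14.448486)≈-29.067749; next y=1/2·8.266846+3/4·(-29.067749)≈-17.667389
n=5: y≈-17.667389, sp=-1, e=sp−y≈16.667389; I≈10.379059, D=e−e_prev≈25.934235; u=1·16.667389+2·10.379059+1/2·25.934235≈50.392624; next y=1/2·(-17.667389)+3/4·50.392624≈28.960773
n=6: y≈28.960773, sp=-1, e=sp−y≈-29.960773; I≈-19.581715, D=e−e_prev≈-46.628162; u=1·(-29.960773)+2·(-19.581715)+1/2·(-46.628162)≈-92.438284; next y=1/2·28.960773+3/4·(-92.438284)≈-54.848326
n=7: y≈-54.848326, sp=-1, e=sp−y≈53.848326; I≈34.266612, D=e−e_prev≈83.809100; u=1·53.848326+2·34.266612+1/2·83.809100≈164.286099; next y=1/2·(-54.848326)+3/4·164.286099≈95.790411
n=8: y≈95.790411, sp=-1, e=sp−y≈-96.790411; I≈-62.523800, D=e−e_prev≈-150.638737; u=1·(-96.790411)+2·(-62.523800)+1/2·(-150.638737)≈-297.157379; next y=1/2·95.790411+3/4·(-297.157379)≈-174.972829
n=9: y≈-174.972829, sp=-1, e=sp−y≈173.972829; I≈111.449029, D=e−e_prev≈270.763240; u=1·173.972829+2·111.449029+1/2·270.763240≈532.252508; next y=1/2·(-174.972829)+3/4·532.252508≈311.702966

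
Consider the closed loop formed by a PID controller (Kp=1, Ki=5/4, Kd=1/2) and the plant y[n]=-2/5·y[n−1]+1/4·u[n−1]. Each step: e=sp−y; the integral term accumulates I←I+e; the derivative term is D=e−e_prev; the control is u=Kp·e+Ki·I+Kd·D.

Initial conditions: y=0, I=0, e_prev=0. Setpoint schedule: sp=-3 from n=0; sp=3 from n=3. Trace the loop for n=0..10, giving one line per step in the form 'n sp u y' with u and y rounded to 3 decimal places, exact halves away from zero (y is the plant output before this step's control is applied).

(exact arithmetic carried between steps; '≈' marks a value shown rounded to 6 d.p. or computed from one; I and e_prev carry over from the previous line; the table rounds u and y to 3 d.p., halves away from zero)
n=0: y=0, sp=-3, e=sp−y=-3; I=-3, D=e−e_prev=-3; u=1·(-3)+5/4·(-3)+1/2·(-3)=-8.25; next y=-2/5·0+1/4·(-8.25)=-2.0625
n=1: y=-2.0625, sp=-3, e=sp−y=-0.9375; I=-3.9375, D=e−e_prev=2.0625; u=1·(-0.9375)+5/4·(-3.9375)+1/2·2.0625=-4.828125; next y=-2/5·(-2.0625)+1/4·(-4.828125)≈-0.382031
n=2: y≈-0.382031, sp=-3, e=sp−y≈-2.617969; I≈-6.555469, D=e−e_prev≈-1.680469; u=1·(-2.617969)+5/4·(-6.555469)+1/2·(-1.680469)≈-11.652539; next y=-2/5·(-0.382031)+1/4·(-11.652539)≈-2.760322
n=3: y≈-2.760322, sp=3, e=sp−y≈5.760322; I≈-0.795146, D=e−e_prev≈8.378291; u=1·5.760322+5/4·(-0.795146)+1/2·8.378291≈8.955535; next y=-2/5·(-2.760322)+1/4·8.955535≈3.343013
n=4: y≈3.343013, sp=3, e=sp−y≈-0.343013; I≈-1.138159, D=e−e_prev≈-6.103335; u=1·(-0.343013)+5/4·(-1.138159)+1/2·(-6.103335)≈-4.817379; next y=-2/5·3.343013+1/4·(-4.817379)≈-2.541550
n=5: y≈-2.541550, sp=3, e=sp−y≈5.541550; I≈4.403391, D=e−e_prev≈5.884562; u=1·5.541550+5/4·4.403391+1/2·5.884562≈13.988069; next y=-2/5·(-2.541550)+1/4·13.988069≈4.513637
n=6: y≈4.513637, sp=3, e=sp−y≈-1.513637; I≈2.889753, D=e−e_prev≈-7.055187; u=1·(-1.513637)+5/4·2.889753+1/2·(-7.055187)≈-1.429039; next y=-2/5·4.513637+1/4·(-1.429039)≈-2.162715
n=7: y≈-2.162715, sp=3, e=sp−y≈5.162715; I≈8.052468, D=e−e_prev≈6.676352; u=1·5.162715+5/4·8.052468+1/2·6.676352≈18.566476; next y=-2/5·(-2.162715)+1/4·18.566476≈5.506705
n=8: y≈5.506705, sp=3, e=sp−y≈-2.506705; I≈5.545763, D=e−e_prev≈-7.669419; u=1·(-2.506705)+5/4·5.545763+1/2·(-7.669419)≈0.590790; next y=-2/5·5.506705+1/4·0.590790≈-2.054984
n=9: y≈-2.054984, sp=3, e=sp−y≈5.054984; I≈10.600748, D=e−e_prev≈7.561689; u=1·5.054984+5/4·10.600748+1/2·7.561689≈22.086764; next y=-2/5·(-2.054984)+1/4·22.086764≈6.343685
n=10: y≈6.343685, sp=3, e=sp−y≈-3.343685; I≈7.257063, D=e−e_prev≈-8.398669; u=1·(-3.343685)+5/4·7.257063+1/2·(-8.398669)≈1.528310; next y=-2/5·6.343685+1/4·1.528310≈-2.155396

0 -3 -8.250 0.000
1 -3 -4.828 -2.063
2 -3 -11.653 -0.382
3 3 8.956 -2.760
4 3 -4.817 3.343
5 3 13.988 -2.542
6 3 -1.429 4.514
7 3 18.566 -2.163
8 3 0.591 5.507
9 3 22.087 -2.055
10 3 1.528 6.344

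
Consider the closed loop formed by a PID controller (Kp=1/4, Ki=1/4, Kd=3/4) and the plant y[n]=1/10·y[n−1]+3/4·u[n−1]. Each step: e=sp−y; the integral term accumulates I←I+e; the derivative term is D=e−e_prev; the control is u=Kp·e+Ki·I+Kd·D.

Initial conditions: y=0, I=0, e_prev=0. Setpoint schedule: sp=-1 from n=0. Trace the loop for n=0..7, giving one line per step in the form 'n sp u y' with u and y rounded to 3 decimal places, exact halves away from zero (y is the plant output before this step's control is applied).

(exact arithmetic carried between steps; '≈' marks a value shown rounded to 6 d.p. or computed from one; I and e_prev carry over from the previous line; the table rounds u and y to 3 d.p., halves away from zero)
n=0: y=0, sp=-1, e=sp−y=-1; I=-1, D=e−e_prev=-1; u=1/4·(-1)+1/4·(-1)+3/4·(-1)=-1.25; next y=1/10·0+3/4·(-1.25)=-0.9375
n=1: y=-0.9375, sp=-1, e=sp−y=-0.0625; I=-1.0625, D=e−e_prev=0.9375; u=1/4·(-0.0625)+1/4·(-1.0625)+3/4·0.9375=0.421875; next y=1/10·(-0.9375)+3/4·0.421875≈0.222656
n=2: y≈0.222656, sp=-1, e=sp−y≈-1.222656; I≈-2.285156, D=e−e_prev≈-1.160156; u=1/4·(-1.222656)+1/4·(-2.285156)+3/4·(-1.160156)≈-1.747070; next y=1/10·0.222656+3/4·(-1.747070)≈-1.288037
n=3: y≈-1.288037, sp=-1, e=sp−y≈0.288037; I≈-1.997119, D=e−e_prev≈1.510693; u=1/4·0.288037+1/4·(-1.997119)+3/4·1.510693≈0.705750; next y=1/10·(-1.288037)+3/4·0.705750≈0.400508
n=4: y≈0.400508, sp=-1, e=sp−y≈-1.400508; I≈-3.397628, D=e−e_prev≈-1.688546; u=1/4·(-1.400508)+1/4·(-3.397628)+3/4·(-1.688546)≈-2.465943; next y=1/10·0.400508+3/4·(-2.465943)≈-1.809407
n=5: y≈-1.809407, sp=-1, e=sp−y≈0.809407; I≈-2.588221, D=e−e_prev≈2.209915; u=1/4·0.809407+1/4·(-2.588221)+3/4·2.209915≈1.212733; next y=1/10·(-1.809407)+3/4·1.212733≈0.728609
n=6: y≈0.728609, sp=-1, e=sp−y≈-1.728609; I≈-4.316830, D=e−e_prev≈-2.538015; u=1/4·(-1.728609)+1/4·(-4.316830)+3/4·(-2.538015)≈-3.414871; next y=1/10·0.728609+3/4·(-3.414871)≈-2.488292
n=7: y≈-2.488292, sp=-1, e=sp−y≈1.488292; I≈-2.828537, D=e−e_prev≈3.216901; u=1/4·1.488292+1/4·(-2.828537)+3/4·3.216901≈2.077615; next y=1/10·(-2.488292)+3/4·2.077615≈1.309382

0 -1 -1.250 0.000
1 -1 0.422 -0.938
2 -1 -1.747 0.223
3 -1 0.706 -1.288
4 -1 -2.466 0.401
5 -1 1.213 -1.809
6 -1 -3.415 0.729
7 -1 2.078 -2.488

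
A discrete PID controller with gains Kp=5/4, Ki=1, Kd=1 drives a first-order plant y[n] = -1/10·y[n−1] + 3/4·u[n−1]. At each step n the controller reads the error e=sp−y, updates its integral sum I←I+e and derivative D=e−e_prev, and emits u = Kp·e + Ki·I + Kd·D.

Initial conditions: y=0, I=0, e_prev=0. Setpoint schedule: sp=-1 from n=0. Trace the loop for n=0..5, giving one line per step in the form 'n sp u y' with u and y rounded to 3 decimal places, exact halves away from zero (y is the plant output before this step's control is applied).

0 -1 -3.250 0.000
1 -1 4.672 -2.438
2 -1 -16.430 3.748
3 -1 38.453 -12.697
4 -1 -105.417 30.110
5 -1 270.876 -82.074

(exact arithmetic carried between steps; '≈' marks a value shown rounded to 6 d.p. or computed from one; I and e_prev carry over from the previous line; the table rounds u and y to 3 d.p., halves away from zero)
n=0: y=0, sp=-1, e=sp−y=-1; I=-1, D=e−e_prev=-1; u=5/4·(-1)+1·(-1)+1·(-1)=-3.25; next y=-1/10·0+3/4·(-3.25)=-2.4375
n=1: y=-2.4375, sp=-1, e=sp−y=1.4375; I=0.4375, D=e−e_prev=2.4375; u=5/4·1.4375+1·0.4375+1·2.4375=4.671875; next y=-1/10·(-2.4375)+3/4·4.671875≈3.747656
n=2: y≈3.747656, sp=-1, e=sp−y≈-4.747656; I≈-4.310156, D=e−e_prev≈-6.185156; u=5/4·(-4.747656)+1·(-4.310156)+1·(-6.185156)≈-16.429883; next y=-1/10·3.747656+3/4·(-16.429883)≈-12.697178
n=3: y≈-12.697178, sp=-1, e=sp−y≈11.697178; I≈7.387021, D=e−e_prev≈16.444834; u=5/4·11.697178+1·7.387021+1·16.444834≈38.453328; next y=-1/10·(-12.697178)+3/4·38.453328≈30.109714
n=4: y≈30.109714, sp=-1, e=sp−y≈-31.109714; I≈-23.722692, D=e−e_prev≈-42.806891; u=5/4·(-31.109714)+1·(-23.722692)+1·(-42.806891)≈-105.416725; next y=-1/10·30.109714+3/4·(-105.416725)≈-82.073515
n=5: y≈-82.073515, sp=-1, e=sp−y≈81.073515; I≈57.350823, D=e−e_prev≈112.183229; u=5/4·81.073515+1·57.350823+1·112.183229≈270.875946; next y=-1/10·(-82.073515)+3/4·270.875946≈211.364311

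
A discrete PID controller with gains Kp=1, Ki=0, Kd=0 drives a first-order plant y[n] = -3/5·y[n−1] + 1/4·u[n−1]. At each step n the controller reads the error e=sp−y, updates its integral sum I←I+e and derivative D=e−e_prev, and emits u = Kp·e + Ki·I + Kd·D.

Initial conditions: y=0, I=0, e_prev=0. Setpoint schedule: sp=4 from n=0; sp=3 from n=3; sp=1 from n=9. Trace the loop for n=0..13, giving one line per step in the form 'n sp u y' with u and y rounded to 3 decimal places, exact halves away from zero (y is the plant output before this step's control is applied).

0 4 4.000 0.000
1 4 3.000 1.000
2 4 3.850 0.150
3 3 2.128 0.873
4 3 2.992 0.008
5 3 2.257 0.743
6 3 2.881 0.119
7 3 2.351 0.649
8 3 2.802 0.198
9 1 0.418 0.582
10 1 1.244 -0.244
11 1 0.542 0.458
12 1 1.139 -0.139
13 1 0.632 0.368

(exact arithmetic carried between steps; '≈' marks a value shown rounded to 6 d.p. or computed from one; I and e_prev carry over from the previous line; the table rounds u and y to 3 d.p., halves away from zero)
n=0: y=0, sp=4, e=sp−y=4; I=4, D=e−e_prev=4; u=1·4+0·4+0·4=4; next y=-3/5·0+1/4·4=1
n=1: y=1, sp=4, e=sp−y=3; I=7, D=e−e_prev=-1; u=1·3+0·7+0·(-1)=3; next y=-3/5·1+1/4·3=0.15
n=2: y=0.15, sp=4, e=sp−y=3.85; I=10.85, D=e−e_prev=0.85; u=1·3.85+0·10.85+0·0.85=3.85; next y=-3/5·0.15+1/4·3.85=0.8725
n=3: y=0.8725, sp=3, e=sp−y=2.1275; I=12.9775, D=e−e_prev=-1.7225; u=1·2.1275+0·12.9775+0·(-1.7225)=2.1275; next y=-3/5·0.8725+1/4·2.1275=0.008375
n=4: y=0.008375, sp=3, e=sp−y=2.991625; I=15.969125, D=e−e_prev=0.864125; u=1·2.991625+0·15.969125+0·0.864125=2.991625; next y=-3/5·0.008375+1/4·2.991625≈0.742881
n=5: y≈0.742881, sp=3, e=sp−y≈2.257119; I≈18.226244, D=e−e_prev≈-0.734506; u=1·2.257119+0·18.226244+0·(-0.734506)≈2.257119; next y=-3/5·0.742881+1/4·2.257119≈0.118551
n=6: y≈0.118551, sp=3, e=sp−y≈2.881449; I≈21.107693, D=e−e_prev≈0.624330; u=1·2.881449+0·21.107693+0·0.624330≈2.881449; next y=-3/5·0.118551+1/4·2.881449≈0.649232
n=7: y≈0.649232, sp=3, e=sp−y≈2.350768; I≈23.458461, D=e−e_prev≈-0.530681; u=1·2.350768+0·23.458461+0·(-0.530681)≈2.350768; next y=-3/5·0.649232+1/4·2.350768≈0.198153
n=8: y≈0.198153, sp=3, e=sp−y≈2.801847; I≈26.260308, D=e−e_prev≈0.451079; u=1·2.801847+0·26.260308+0·0.451079≈2.801847; next y=-3/5·0.198153+1/4·2.801847≈0.581570
n=9: y≈0.581570, sp=1, e=sp−y≈0.418430; I≈26.678738, D=e−e_prev≈-2.383417; u=1·0.418430+0·26.678738+0·(-2.383417)≈0.418430; next y=-3/5·0.581570+1/4·0.418430≈-0.244334
n=10: y≈-0.244334, sp=1, e=sp−y≈1.244334; I≈27.923073, D=e−e_prev≈0.825904; u=1·1.244334+0·27.923073+0·0.825904≈1.244334; next y=-3/5·(-0.244334)+1/4·1.244334≈0.457684
n=11: y≈0.457684, sp=1, e=sp−y≈0.542316; I≈28.465388, D=e−e_prev≈-0.702019; u=1·0.542316+0·28.465388+0·(-0.702019)≈0.542316; next y=-3/5·0.457684+1/4·0.542316≈-0.139032
n=12: y≈-0.139032, sp=1, e=sp−y≈1.139032; I≈29.604420, D=e−e_prev≈0.596716; u=1·1.139032+0·29.604420+0·0.596716≈1.139032; next y=-3/5·(-0.139032)+1/4·1.139032≈0.368177
n=13: y≈0.368177, sp=1, e=sp−y≈0.631823; I≈30.236243, D=e−e_prev≈-0.507208; u=1·0.631823+0·30.236243+0·(-0.507208)≈0.631823; next y=-3/5·0.368177+1/4·0.631823≈-0.062950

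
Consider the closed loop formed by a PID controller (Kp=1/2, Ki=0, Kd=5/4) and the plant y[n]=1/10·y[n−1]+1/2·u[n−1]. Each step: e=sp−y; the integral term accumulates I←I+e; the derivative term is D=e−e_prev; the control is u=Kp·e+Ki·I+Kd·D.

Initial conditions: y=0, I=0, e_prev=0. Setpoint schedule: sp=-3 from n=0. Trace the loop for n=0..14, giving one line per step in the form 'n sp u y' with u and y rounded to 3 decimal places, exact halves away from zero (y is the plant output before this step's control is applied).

0 -3 -5.250 0.000
1 -3 3.094 -2.625
2 -3 -7.029 1.284
3 -3 6.031 -3.386
4 -3 -10.417 2.677
5 -3 10.493 -4.941
6 -3 -15.992 4.752
7 -3 17.602 -7.521
8 -3 -24.987 8.049
9 -3 29.016 -11.689
10 -3 -39.454 13.339
11 -3 47.362 -18.393
12 -3 -62.715 21.842
13 -3 76.855 -29.173
14 -3 -100.109 35.510

(exact arithmetic carried between steps; '≈' marks a value shown rounded to 6 d.p. or computed from one; I and e_prev carry over from the previous line; the table rounds u and y to 3 d.p., halves away from zero)
n=0: y=0, sp=-3, e=sp−y=-3; I=-3, D=e−e_prev=-3; u=1/2·(-3)+0·(-3)+5/4·(-3)=-5.25; next y=1/10·0+1/2·(-5.25)=-2.625
n=1: y=-2.625, sp=-3, e=sp−y=-0.375; I=-3.375, D=e−e_prev=2.625; u=1/2·(-0.375)+0·(-3.375)+5/4·2.625=3.09375; next y=1/10·(-2.625)+1/2·3.09375=1.284375
n=2: y=1.284375, sp=-3, e=sp−y=-4.284375; I=-7.659375, D=e−e_prev=-3.909375; u=1/2·(-4.284375)+0·(-7.659375)+5/4·(-3.909375)≈-7.028906; next y=1/10·1.284375+1/2·(-7.028906)≈-3.386016
n=3: y≈-3.386016, sp=-3, e=sp−y≈0.386016; I≈-7.273359, D=e−e_prev≈4.670391; u=1/2·0.386016+0·(-7.273359)+5/4·4.670391≈6.030996; next y=1/10·(-3.386016)+1/2·6.030996≈2.676896
n=4: y≈2.676896, sp=-3, e=sp−y≈-5.676896; I≈-12.950256, D=e−e_prev≈-6.062912; u=1/2·(-5.676896)+0·(-12.950256)+5/4·(-6.062912)≈-10.417088; next y=1/10·2.676896+1/2·(-10.417088)≈-4.940855
n=5: y≈-4.940855, sp=-3, e=sp−y≈1.940855; I≈-11.009401, D=e−e_prev≈7.617751; u=1/2·1.940855+0·(-11.009401)+5/4·7.617751≈10.492616; next y=1/10·(-4.940855)+1/2·10.492616≈4.752223
n=6: y≈4.752223, sp=-3, e=sp−y≈-7.752223; I≈-18.761624, D=e−e_prev≈-9.693077; u=1/2·(-7.752223)+0·(-18.761624)+5/4·(-9.693077)≈-15.992458; next y=1/10·4.752223+1/2·(-15.992458)≈-7.521007
n=7: y≈-7.521007, sp=-3, e=sp−y≈4.521007; I≈-14.240617, D=e−e_prev≈12.273229; u=1/2·4.521007+0·(-14.240617)+5/4·12.273229≈17.602040; next y=1/10·(-7.521007)+1/2·17.602040≈8.048919
n=8: y≈8.048919, sp=-3, e=sp−y≈-11.048919; I≈-25.289537, D=e−e_prev≈-15.569926; u=1/2·(-11.048919)+0·(-25.289537)+5/4·(-15.569926)≈-24.986867; next y=1/10·8.048919+1/2·(-24.986867)≈-11.688541
n=9: y≈-11.688541, sp=-3, e=sp−y≈8.688541; I≈-16.600995, D=e−e_prev≈19.737461; u=1/2·8.688541+0·(-16.600995)+5/4·19.737461≈29.016097; next y=1/10·(-11.688541)+1/2·29.016097≈13.339194
n=10: y≈13.339194, sp=-3, e=sp−y≈-16.339194; I≈-32.940189, D=e−e_prev≈-25.027736; u=1/2·(-16.339194)+0·(-32.940189)+5/4·(-25.027736)≈-39.454267; next y=1/10·13.339194+1/2·(-39.454267)≈-18.393214
n=11: y≈-18.393214, sp=-3, e=sp−y≈15.393214; I≈-17.546975, D=e−e_prev≈31.732408; u=1/2·15.393214+0·(-17.546975)+5/4·31.732408≈47.362117; next y=1/10·(-18.393214)+1/2·47.362117≈21.841737
n=12: y≈21.841737, sp=-3, e=sp−y≈-24.841737; I≈-42.388712, D=e−e_prev≈-40.234951; u=1/2·(-24.841737)+0·(-42.388712)+5/4·(-40.234951)≈-62.714557; next y=1/10·21.841737+1/2·(-62.714557)≈-29.173105
n=13: y≈-29.173105, sp=-3, e=sp−y≈26.173105; I≈-16.215607, D=e−e_prev≈51.014842; u=1/2·26.173105+0·(-16.215607)+5/4·51.014842≈76.855105; next y=1/10·(-29.173105)+1/2·76.855105≈35.510242
n=14: y≈35.510242, sp=-3, e=sp−y≈-38.510242; I≈-54.725849, D=e−e_prev≈-64.683347; u=1/2·(-38.510242)+0·(-54.725849)+5/4·(-64.683347)≈-100.109305; next y=1/10·35.510242+1/2·(-100.109305)≈-46.503628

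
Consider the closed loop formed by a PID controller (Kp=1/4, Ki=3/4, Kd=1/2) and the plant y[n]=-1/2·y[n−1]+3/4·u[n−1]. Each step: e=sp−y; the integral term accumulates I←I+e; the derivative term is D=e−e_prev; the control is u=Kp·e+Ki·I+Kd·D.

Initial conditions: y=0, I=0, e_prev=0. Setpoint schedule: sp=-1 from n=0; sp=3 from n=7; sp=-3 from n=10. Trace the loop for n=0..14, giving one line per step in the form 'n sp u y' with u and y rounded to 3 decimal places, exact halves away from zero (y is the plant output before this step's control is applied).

(exact arithmetic carried between steps; '≈' marks a value shown rounded to 6 d.p. or computed from one; I and e_prev carry over from the previous line; the table rounds u and y to 3 d.p., halves away from zero)
n=0: y=0, sp=-1, e=sp−y=-1; I=-1, D=e−e_prev=-1; u=1/4·(-1)+3/4·(-1)+1/2·(-1)=-1.5; next y=-1/2·0+3/4·(-1.5)=-1.125
n=1: y=-1.125, sp=-1, e=sp−y=0.125; I=-0.875, D=e−e_prev=1.125; u=1/4·0.125+3/4·(-0.875)+1/2·1.125=-0.0625; next y=-1/2·(-1.125)+3/4·(-0.0625)=0.515625
n=2: y=0.515625, sp=-1, e=sp−y=-1.515625; I=-2.390625, D=e−e_prev=-1.640625; u=1/4·(-1.515625)+3/4·(-2.390625)+1/2·(-1.640625)≈-2.992188; next y=-1/2·0.515625+3/4·(-2.992188)≈-2.501953
n=3: y≈-2.501953, sp=-1, e=sp−y≈1.501953; I≈-0.888672, D=e−e_prev≈3.017578; u=1/4·1.501953+3/4·(-0.888672)+1/2·3.017578≈1.217773; next y=-1/2·(-2.501953)+3/4·1.217773≈2.164307
n=4: y≈2.164307, sp=-1, e=sp−y≈-3.164307; I≈-4.052979, D=e−e_prev≈-4.666260; u=1/4·(-3.164307)+3/4·(-4.052979)+1/2·(-4.666260)≈-6.163940; next y=-1/2·2.164307+3/4·(-6.163940)≈-5.705109
n=5: y≈-5.705109, sp=-1, e=sp−y≈4.705109; I≈0.652130, D=e−e_prev≈7.869415; u=1/4·4.705109+3/4·0.652130+1/2·7.869415≈5.600082; next y=-1/2·(-5.705109)+3/4·5.600082≈7.052616
n=6: y≈7.052616, sp=-1, e=sp−y≈-8.052616; I≈-7.400486, D=e−e_prev≈-12.757725; u=1/4·(-8.052616)+3/4·(-7.400486)+1/2·(-12.757725)≈-13.942381; next y=-1/2·7.052616+3/4·(-13.942381)≈-13.983094
n=7: y≈-13.983094, sp=3, e=sp−y≈16.983094; I≈9.582608, D=e−e_prev≈25.035710; u=1/4·16.983094+3/4·9.582608+1/2·25.035710≈23.950584; next y=-1/2·(-13.983094)+3/4·23.950584≈24.954485
n=8: y≈24.954485, sp=3, e=sp−y≈-21.954485; I≈-12.371877, D=e−e_prev≈-38.937579; u=1/4·(-21.954485)+3/4·(-12.371877)+1/2·(-38.937579)≈-34.236319; next y=-1/2·24.954485+3/4·(-34.236319)≈-38.154481
n=9: y≈-38.154481, sp=3, e=sp−y≈41.154481; I≈28.782604, D=e−e_prev≈63.108966; u=1/4·41.154481+3/4·28.782604+1/2·63.108966≈63.430057; next y=-1/2·(-38.154481)+3/4·63.430057≈66.649783
n=10: y≈66.649783, sp=-3, e=sp−y≈-69.649783; I≈-40.867179, D=e−e_prev≈-110.804265; u=1/4·(-69.649783)+3/4·(-40.867179)+1/2·(-110.804265)≈-103.464962; next y=-1/2·66.649783+3/4·(-103.464962)≈-110.923613
n=11: y≈-110.923613, sp=-3, e=sp−y≈107.923613; I≈67.056434, D=e−e_prev≈177.573397; u=1/4·107.923613+3/4·67.056434+1/2·177.573397≈166.059927; next y=-1/2·(-110.923613)+3/4·166.059927≈180.006752
n=12: y≈180.006752, sp=-3, e=sp−y≈-183.006752; I≈-115.950318, D=e−e_prev≈-290.930366; u=1/4·(-183.006752)+3/4·(-115.950318)+1/2·(-290.930366)≈-278.179609; next y=-1/2·180.006752+3/4·(-278.179609)≈-298.638083
n=13: y≈-298.638083, sp=-3, e=sp−y≈295.638083; I≈179.687765, D=e−e_prev≈478.644836; u=1/4·295.638083+3/4·179.687765+1/2·478.644836≈447.997763; next y=-1/2·(-298.638083)+3/4·447.997763≈485.317363
n=14: y≈485.317363, sp=-3, e=sp−y≈-488.317363; I≈-308.629598, D=e−e_prev≈-783.955447; u=1/4·(-488.317363)+3/4·(-308.629598)+1/2·(-783.955447)≈-745.529263; next y=-1/2·485.317363+3/4·(-745.529263)≈-801.805629

0 -1 -1.500 0.000
1 -1 -0.063 -1.125
2 -1 -2.992 0.516
3 -1 1.218 -2.502
4 -1 -6.164 2.164
5 -1 5.600 -5.705
6 -1 -13.942 7.053
7 3 23.951 -13.983
8 3 -34.236 24.954
9 3 63.430 -38.154
10 -3 -103.465 66.650
11 -3 166.060 -110.924
12 -3 -278.180 180.007
13 -3 447.998 -298.638
14 -3 -745.529 485.317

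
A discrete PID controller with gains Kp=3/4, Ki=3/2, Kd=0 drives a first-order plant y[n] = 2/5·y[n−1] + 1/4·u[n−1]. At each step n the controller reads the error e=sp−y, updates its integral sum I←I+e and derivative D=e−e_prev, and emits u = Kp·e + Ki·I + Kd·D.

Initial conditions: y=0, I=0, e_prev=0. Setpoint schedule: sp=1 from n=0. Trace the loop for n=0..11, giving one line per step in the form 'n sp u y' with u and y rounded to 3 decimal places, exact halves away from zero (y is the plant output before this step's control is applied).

0 1 2.250 0.000
1 1 2.484 0.563
2 1 2.503 0.846
3 1 2.468 0.964
4 1 2.435 1.003
5 1 2.415 1.010
6 1 2.405 1.008
7 1 2.401 1.004
8 1 2.400 1.002
9 1 2.400 1.001
10 1 2.400 1.000
11 1 2.400 1.000

(exact arithmetic carried between steps; '≈' marks a value shown rounded to 6 d.p. or computed from one; I and e_prev carry over from the previous line; the table rounds u and y to 3 d.p., halves away from zero)
n=0: y=0, sp=1, e=sp−y=1; I=1, D=e−e_prev=1; u=3/4·1+3/2·1+0·1=2.25; next y=2/5·0+1/4·2.25=0.5625
n=1: y=0.5625, sp=1, e=sp−y=0.4375; I=1.4375, D=e−e_prev=-0.5625; u=3/4·0.4375+3/2·1.4375+0·(-0.5625)=2.484375; next y=2/5·0.5625+1/4·2.484375≈0.846094
n=2: y≈0.846094, sp=1, e=sp−y≈0.153906; I≈1.591406, D=e−e_prev≈-0.283594; u=3/4·0.153906+3/2·1.591406+0·(-0.283594)≈2.502539; next y=2/5·0.846094+1/4·2.502539≈0.964072
n=3: y≈0.964072, sp=1, e=sp−y≈0.035928; I≈1.627334, D=e−e_prev≈-0.117979; u=3/4·0.035928+3/2·1.627334+0·(-0.117979)≈2.467947; next y=2/5·0.964072+1/4·2.467947≈1.002616
n=4: y≈1.002616, sp=1, e=sp−y≈-0.002616; I≈1.624718, D=e−e_prev≈-0.038543; u=3/4·(-0.002616)+3/2·1.624718+0·(-0.038543)≈2.435116; next y=2/5·1.002616+1/4·2.435116≈1.009825
n=5: y≈1.009825, sp=1, e=sp−y≈-0.009825; I≈1.614893, D=e−e_prev≈-0.007210; u=3/4·(-0.009825)+3/2·1.614893+0·(-0.007210)≈2.414971; next y=2/5·1.009825+1/4·2.414971≈1.007673
n=6: y≈1.007673, sp=1, e=sp−y≈-0.007673; I≈1.607220, D=e−e_prev≈0.002152; u=3/4·(-0.007673)+3/2·1.607220+0·0.002152≈2.405076; next y=2/5·1.007673+1/4·2.405076≈1.004338
n=7: y≈1.004338, sp=1, e=sp−y≈-0.004338; I≈1.602882, D=e−e_prev≈0.003335; u=3/4·(-0.004338)+3/2·1.602882+0·0.003335≈2.401070; next y=2/5·1.004338+1/4·2.401070≈1.002003
n=8: y≈1.002003, sp=1, e=sp−y≈-0.002003; I≈1.600880, D=e−e_prev≈0.002335; u=3/4·(-0.002003)+3/2·1.600880+0·0.002335≈2.399817; next y=2/5·1.002003+1/4·2.399817≈1.000755
n=9: y≈1.000755, sp=1, e=sp−y≈-0.000755; I≈1.600124, D=e−e_prev≈0.001247; u=3/4·(-0.000755)+3/2·1.600124+0·0.001247≈2.399620; next y=2/5·1.000755+1/4·2.399620≈1.000207
n=10: y≈1.000207, sp=1, e=sp−y≈-0.000207; I≈1.599917, D=e−e_prev≈0.000548; u=3/4·(-0.000207)+3/2·1.599917+0·0.000548≈2.399720; next y=2/5·1.000207+1/4·2.399720≈1.000013
n=11: y≈1.000013, sp=1, e=sp−y≈-0.000013; I≈1.599904, D=e−e_prev≈0.000194; u=3/4·(-0.000013)+3/2·1.599904+0·0.000194≈2.399847; next y=2/5·1.000013+1/4·2.399847≈0.999967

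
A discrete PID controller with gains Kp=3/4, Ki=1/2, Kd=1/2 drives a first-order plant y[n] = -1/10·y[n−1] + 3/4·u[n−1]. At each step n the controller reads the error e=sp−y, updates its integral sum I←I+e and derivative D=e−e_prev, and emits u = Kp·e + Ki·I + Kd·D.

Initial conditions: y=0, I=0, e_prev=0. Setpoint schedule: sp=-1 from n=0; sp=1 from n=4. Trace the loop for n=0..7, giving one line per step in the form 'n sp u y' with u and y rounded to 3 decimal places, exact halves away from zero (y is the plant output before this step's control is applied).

0 -1 -1.750 0.000
1 -1 0.547 -1.313
2 -1 -3.197 0.541
3 -1 2.198 -2.452
4 1 -2.678 1.893
5 1 5.208 -2.198
6 1 -6.305 4.126
7 1 11.511 -5.141

(exact arithmetic carried between steps; '≈' marks a value shown rounded to 6 d.p. or computed from one; I and e_prev carry over from the previous line; the table rounds u and y to 3 d.p., halves away from zero)
n=0: y=0, sp=-1, e=sp−y=-1; I=-1, D=e−e_prev=-1; u=3/4·(-1)+1/2·(-1)+1/2·(-1)=-1.75; next y=-1/10·0+3/4·(-1.75)=-1.3125
n=1: y=-1.3125, sp=-1, e=sp−y=0.3125; I=-0.6875, D=e−e_prev=1.3125; u=3/4·0.3125+1/2·(-0.6875)+1/2·1.3125=0.546875; next y=-1/10·(-1.3125)+3/4·0.546875≈0.541406
n=2: y≈0.541406, sp=-1, e=sp−y≈-1.541406; I≈-2.228906, D=e−e_prev≈-1.853906; u=3/4·(-1.541406)+1/2·(-2.228906)+1/2·(-1.853906)≈-3.197461; next y=-1/10·0.541406+3/4·(-3.197461)≈-2.452236
n=3: y≈-2.452236, sp=-1, e=sp−y≈1.452236; I≈-0.776670, D=e−e_prev≈2.993643; u=3/4·1.452236+1/2·(-0.776670)+1/2·2.993643≈2.197664; next y=-1/10·(-2.452236)+3/4·2.197664≈1.893471
n=4: y≈1.893471, sp=1, e=sp−y≈-0.893471; I≈-1.670141, D=e−e_prev≈-2.345708; u=3/4·(-0.893471)+1/2·(-1.670141)+1/2·(-2.345708)≈-2.678028; next y=-1/10·1.893471+3/4·(-2.678028)≈-2.197868
n=5: y≈-2.197868, sp=1, e=sp−y≈3.197868; I≈1.527727, D=e−e_prev≈4.091339; u=3/4·3.197868+1/2·1.527727+1/2·4.091339≈5.207934; next y=-1/10·(-2.197868)+3/4·5.207934≈4.125737
n=6: y≈4.125737, sp=1, e=sp−y≈-3.125737; I≈-1.598011, D=e−e_prev≈-6.323606; u=3/4·(-3.125737)+1/2·(-1.598011)+1/2·(-6.323606)≈-6.305111; next y=-1/10·4.125737+3/4·(-6.305111)≈-5.141407
n=7: y≈-5.141407, sp=1, e=sp−y≈6.141407; I≈4.543396, D=e−e_prev≈9.267145; u=3/4·6.141407+1/2·4.543396+1/2·9.267145≈11.511326; next y=-1/10·(-5.141407)+3/4·11.511326≈9.147635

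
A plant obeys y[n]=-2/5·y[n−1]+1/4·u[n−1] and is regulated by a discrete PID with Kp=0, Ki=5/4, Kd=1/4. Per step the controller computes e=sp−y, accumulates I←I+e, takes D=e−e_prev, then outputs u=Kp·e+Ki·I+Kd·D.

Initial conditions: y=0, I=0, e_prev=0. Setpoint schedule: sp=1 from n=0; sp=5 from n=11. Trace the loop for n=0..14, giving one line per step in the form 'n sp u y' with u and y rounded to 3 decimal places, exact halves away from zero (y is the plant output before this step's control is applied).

0 1 1.500 0.000
1 1 1.938 0.375
2 1 2.873 0.334
3 1 3.320 0.585
4 1 3.884 0.596
5 1 4.187 0.733
6 1 4.524 0.754
7 1 4.724 0.829
8 1 4.926 0.849
9 1 5.055 0.892
10 1 5.179 0.907
11 5 11.261 0.932
12 5 13.087 2.443
13 5 16.883 2.295
14 5 18.715 3.303

(exact arithmetic carried between steps; '≈' marks a value shown rounded to 6 d.p. or computed from one; I and e_prev carry over from the previous line; the table rounds u and y to 3 d.p., halves away from zero)
n=0: y=0, sp=1, e=sp−y=1; I=1, D=e−e_prev=1; u=0·1+5/4·1+1/4·1=1.5; next y=-2/5·0+1/4·1.5=0.375
n=1: y=0.375, sp=1, e=sp−y=0.625; I=1.625, D=e−e_prev=-0.375; u=0·0.625+5/4·1.625+1/4·(-0.375)=1.9375; next y=-2/5·0.375+1/4·1.9375=0.334375
n=2: y=0.334375, sp=1, e=sp−y=0.665625; I=2.290625, D=e−e_prev=0.040625; u=0·0.665625+5/4·2.290625+1/4·0.040625≈2.873438; next y=-2/5·0.334375+1/4·2.873438≈0.584609
n=3: y≈0.584609, sp=1, e=sp−y≈0.415391; I≈2.706016, D=e−e_prev≈-0.250234; u=0·0.415391+5/4·2.706016+1/4·(-0.250234)≈3.319961; next y=-2/5·0.584609+1/4·3.319961≈0.596146
n=4: y≈0.596146, sp=1, e=sp−y≈0.403854; I≈3.109869, D=e−e_prev≈-0.011537; u=0·0.403854+5/4·3.109869+1/4·(-0.011537)≈3.884452; next y=-2/5·0.596146+1/4·3.884452≈0.732654
n=5: y≈0.732654, sp=1, e=sp−y≈0.267346; I≈3.377215, D=e−e_prev≈-0.136508; u=0·0.267346+5/4·3.377215+1/4·(-0.136508)≈4.187391; next y=-2/5·0.732654+1/4·4.187391≈0.753786
n=6: y≈0.753786, sp=1, e=sp−y≈0.246214; I≈3.623429, D=e−e_prev≈-0.021132; u=0·0.246214+5/4·3.623429+1/4·(-0.021132)≈4.524003; next y=-2/5·0.753786+1/4·4.524003≈0.829486
n=7: y≈0.829486, sp=1, e=sp−y≈0.170514; I≈3.793942, D=e−e_prev≈-0.075700; u=0·0.170514+5/4·3.793942+1/4·(-0.075700)≈4.723503; next y=-2/5·0.829486+1/4·4.723503≈0.849081
n=8: y≈0.849081, sp=1, e=sp−y≈0.150919; I≈3.944861, D=e−e_prev≈-0.019595; u=0·0.150919+5/4·3.944861+1/4·(-0.019595)≈4.926178; next y=-2/5·0.849081+1/4·4.926178≈0.891912
n=9: y≈0.891912, sp=1, e=sp−y≈0.108088; I≈4.052949, D=e−e_prev≈-0.042831; u=0·0.108088+5/4·4.052949+1/4·(-0.042831)≈5.055479; next y=-2/5·0.891912+1/4·5.055479≈0.907105
n=10: y≈0.907105, sp=1, e=sp−y≈0.092895; I≈4.145844, D=e−e_prev≈-0.015193; u=0·0.092895+5/4·4.145844+1/4·(-0.015193)≈5.178507; next y=-2/5·0.907105+1/4·5.178507≈0.931785
n=11: y≈0.931785, sp=5, e=sp−y≈4.068215; I≈8.214059, D=e−e_prev≈3.975320; u=0·4.068215+5/4·8.214059+1/4·3.975320≈11.261404; next y=-2/5·0.931785+1/4·11.261404≈2.442637
n=12: y≈2.442637, sp=5, e=sp−y≈2.557363; I≈10.771422, D=e−e_prev≈-1.510852; u=0·2.557363+5/4·10.771422+1/4·(-1.510852)≈13.086565; next y=-2/5·2.442637+1/4·13.086565≈2.294586
n=13: y≈2.294586, sp=5, e=sp−y≈2.705414; I≈13.476836, D=e−e_prev≈0.148051; u=0·2.705414+5/4·13.476836+1/4·0.148051≈16.883058; next y=-2/5·2.294586+1/4·16.883058≈3.302930
n=14: y≈3.302930, sp=5, e=sp−y≈1.697070; I≈15.173906, D=e−e_prev≈-1.008344; u=0·1.697070+5/4·15.173906+1/4·(-1.008344)≈18.715297; next y=-2/5·3.302930+1/4·18.715297≈3.357652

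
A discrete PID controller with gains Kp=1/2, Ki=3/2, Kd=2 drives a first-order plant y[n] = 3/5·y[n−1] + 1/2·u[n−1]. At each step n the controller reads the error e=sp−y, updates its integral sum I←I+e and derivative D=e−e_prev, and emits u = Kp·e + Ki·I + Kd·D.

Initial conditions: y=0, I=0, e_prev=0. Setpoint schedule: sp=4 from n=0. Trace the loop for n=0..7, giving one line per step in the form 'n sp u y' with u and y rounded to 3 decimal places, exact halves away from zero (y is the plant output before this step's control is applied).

0 4 16.000 0.000
1 4 -18.000 8.000
2 4 40.800 -4.200
3 4 -59.620 17.880
4 4 111.568 -19.082
5 4 -181.400 44.335
6 4 318.667 -64.099
7 4 -535.945 120.874

(exact arithmetic carried between steps; '≈' marks a value shown rounded to 6 d.p. or computed from one; I and e_prev carry over from the previous line; the table rounds u and y to 3 d.p., halves away from zero)
n=0: y=0, sp=4, e=sp−y=4; I=4, D=e−e_prev=4; u=1/2·4+3/2·4+2·4=16; next y=3/5·0+1/2·16=8
n=1: y=8, sp=4, e=sp−y=-4; I=0, D=e−e_prev=-8; u=1/2·(-4)+3/2·0+2·(-8)=-18; next y=3/5·8+1/2·(-18)=-4.2
n=2: y=-4.2, sp=4, e=sp−y=8.2; I=8.2, D=e−e_prev=12.2; u=1/2·8.2+3/2·8.2+2·12.2=40.8; next y=3/5·(-4.2)+1/2·40.8=17.88
n=3: y=17.88, sp=4, e=sp−y=-13.88; I=-5.68, D=e−e_prev=-22.08; u=1/2·(-13.88)+3/2·(-5.68)+2·(-22.08)=-59.62; next y=3/5·17.88+1/2·(-59.62)=-19.082
n=4: y=-19.082, sp=4, e=sp−y=23.082; I=17.402, D=e−e_prev=36.962; u=1/2·23.082+3/2·17.402+2·36.962=111.568; next y=3/5·(-19.082)+1/2·111.568=44.3348
n=5: y=44.3348, sp=4, e=sp−y=-40.3348; I=-22.9328, D=e−e_prev=-63.4168; u=1/2·(-40.3348)+3/2·(-22.9328)+2·(-63.4168)=-181.4002; next y=3/5·44.3348+1/2·(-181.4002)=-64.09922
n=6: y=-64.09922, sp=4, e=sp−y=68.09922; I=45.16642, D=e−e_prev=108.43402; u=1/2·68.09922+3/2·45.16642+2·108.43402=318.66728; next y=3/5·(-64.09922)+1/2·318.66728=120.874108
n=7: y=120.874108, sp=4, e=sp−y=-116.874108; I=-71.707688, D=e−e_prev=-184.973328; u=1/2·(-116.874108)+3/2·(-71.707688)+2·(-184.973328)=-535.945242; next y=3/5·120.874108+1/2·(-535.945242)≈-195.448156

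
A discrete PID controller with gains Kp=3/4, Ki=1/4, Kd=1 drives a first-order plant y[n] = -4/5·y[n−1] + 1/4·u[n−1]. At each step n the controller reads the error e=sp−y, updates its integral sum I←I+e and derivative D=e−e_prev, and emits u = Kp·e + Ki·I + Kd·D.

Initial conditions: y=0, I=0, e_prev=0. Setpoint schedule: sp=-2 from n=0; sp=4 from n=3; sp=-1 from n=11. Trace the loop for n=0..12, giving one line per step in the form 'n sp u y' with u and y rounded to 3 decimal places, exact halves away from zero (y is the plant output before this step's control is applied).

0 -2 -4.000 0.000
1 -2 -0.500 -1.000
2 -2 -5.100 0.675
3 4 12.886 -1.815
4 4 -7.127 4.674
5 4 19.581 -5.521
6 4 -17.898 9.312
7 4 38.078 -11.924
8 4 -41.142 19.059
9 4 75.259 -25.532
10 4 -91.495 39.241
11 -1 141.481 -54.266
12 -1 -199.808 78.783

(exact arithmetic carried between steps; '≈' marks a value shown rounded to 6 d.p. or computed from one; I and e_prev carry over from the previous line; the table rounds u and y to 3 d.p., halves away from zero)
n=0: y=0, sp=-2, e=sp−y=-2; I=-2, D=e−e_prev=-2; u=3/4·(-2)+1/4·(-2)+1·(-2)=-4; next y=-4/5·0+1/4·(-4)=-1
n=1: y=-1, sp=-2, e=sp−y=-1; I=-3, D=e−e_prev=1; u=3/4·(-1)+1/4·(-3)+1·1=-0.5; next y=-4/5·(-1)+1/4·(-0.5)=0.675
n=2: y=0.675, sp=-2, e=sp−y=-2.675; I=-5.675, D=e−e_prev=-1.675; u=3/4·(-2.675)+1/4·(-5.675)+1·(-1.675)=-5.1; next y=-4/5·0.675+1/4·(-5.1)=-1.815
n=3: y=-1.815, sp=4, e=sp−y=5.815; I=0.14, D=e−e_prev=8.49; u=3/4·5.815+1/4·0.14+1·8.49=12.88625; next y=-4/5·(-1.815)+1/4·12.88625≈4.673563
n=4: y≈4.673563, sp=4, e=sp−y≈-0.673563; I≈-0.533563, D=e−e_prev≈-6.488563; u=3/4·(-0.673563)+1/4·(-0.533563)+1·(-6.488563)≈-7.127125; next y=-4/5·4.673563+1/4·(-7.127125)≈-5.520631
n=5: y≈-5.520631, sp=4, e=sp−y≈9.520631; I≈8.987069, D=e−e_prev≈10.194194; u=3/4·9.520631+1/4·8.987069+1·10.194194≈19.581434; next y=-4/5·(-5.520631)+1/4·19.581434≈9.311864
n=6: y≈9.311864, sp=4, e=sp−y≈-5.311864; I≈3.675205, D=e−e_prev≈-14.832495; u=3/4·(-5.311864)+1/4·3.675205+1·(-14.832495)≈-17.897591; next y=-4/5·9.311864+1/4·(-17.897591)≈-11.923889
n=7: y≈-11.923889, sp=4, e=sp−y≈15.923889; I≈19.599094, D=e−e_prev≈21.235752; u=3/4·15.923889+1/4·19.599094+1·21.235752≈38.078442; next y=-4/5·(-11.923889)+1/4·38.078442≈19.058722
n=8: y≈19.058722, sp=4, e=sp−y≈-15.058722; I≈4.540372, D=e−e_prev≈-30.982610; u=3/4·(-15.058722)+1/4·4.540372+1·(-30.982610)≈-41.141558; next y=-4/5·19.058722+1/4·(-41.141558)≈-25.532367
n=9: y≈-25.532367, sp=4, e=sp−y≈29.532367; I≈34.072739, D=e−e_prev≈44.591088; u=3/4·29.532367+1/4·34.072739+1·44.591088≈75.258548; next y=-4/5·(-25.532367)+1/4·75.258548≈39.240530
n=10: y≈39.240530, sp=4, e=sp−y≈-35.240530; I≈-1.167791, D=e−e_prev≈-64.772897; u=3/4·(-35.240530)+1/4·(-1.167791)+1·(-64.772897)≈-91.495243; next y=-4/5·39.240530+1/4·(-91.495243)≈-54.266235
n=11: y≈-54.266235, sp=-1, e=sp−y≈53.266235; I≈52.098444, D=e−e_prev≈88.506766; u=3/4·53.266235+1/4·52.098444+1·88.506766≈141.481053; next y=-4/5·(-54.266235)+1/4·141.481053≈78.783251
n=12: y≈78.783251, sp=-1, e=sp−y≈-79.783251; I≈-27.684808, D=e−e_prev≈-133.049486; u=3/4·(-79.783251)+1/4·(-27.684808)+1·(-133.049486)≈-199.808127; next y=-4/5·78.783251+1/4·(-199.808127)≈-112.978633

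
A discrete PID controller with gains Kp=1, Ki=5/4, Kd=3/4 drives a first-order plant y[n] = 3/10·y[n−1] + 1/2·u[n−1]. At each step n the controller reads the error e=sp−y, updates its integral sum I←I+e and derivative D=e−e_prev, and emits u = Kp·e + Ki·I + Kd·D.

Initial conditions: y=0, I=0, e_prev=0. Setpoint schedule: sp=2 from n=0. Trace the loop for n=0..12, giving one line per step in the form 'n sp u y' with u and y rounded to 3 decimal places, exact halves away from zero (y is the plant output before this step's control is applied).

0 2 6.000 0.000
1 2 -2.000 3.000
2 2 8.300 -0.100
3 2 -4.060 4.120
4 2 11.197 -0.794
5 2 -7.459 5.360
6 2 15.401 -2.121
7 2 -12.615 7.064
8 2 21.701 -4.188
9 2 -20.350 9.594
10 2 31.167 -7.297
11 2 -31.954 13.395
12 2 45.381 -11.959

(exact arithmetic carried between steps; '≈' marks a value shown rounded to 6 d.p. or computed from one; I and e_prev carry over from the previous line; the table rounds u and y to 3 d.p., halves away from zero)
n=0: y=0, sp=2, e=sp−y=2; I=2, D=e−e_prev=2; u=1·2+5/4·2+3/4·2=6; next y=3/10·0+1/2·6=3
n=1: y=3, sp=2, e=sp−y=-1; I=1, D=e−e_prev=-3; u=1·(-1)+5/4·1+3/4·(-3)=-2; next y=3/10·3+1/2·(-2)=-0.1
n=2: y=-0.1, sp=2, e=sp−y=2.1; I=3.1, D=e−e_prev=3.1; u=1·2.1+5/4·3.1+3/4·3.1=8.3; next y=3/10·(-0.1)+1/2·8.3=4.12
n=3: y=4.12, sp=2, e=sp−y=-2.12; I=0.98, D=e−e_prev=-4.22; u=1·(-2.12)+5/4·0.98+3/4·(-4.22)=-4.06; next y=3/10·4.12+1/2·(-4.06)=-0.794
n=4: y=-0.794, sp=2, e=sp−y=2.794; I=3.774, D=e−e_prev=4.914; u=1·2.794+5/4·3.774+3/4·4.914=11.197; next y=3/10·(-0.794)+1/2·11.197=5.3603
n=5: y=5.3603, sp=2, e=sp−y=-3.3603; I=0.4137, D=e−e_prev=-6.1543; u=1·(-3.3603)+5/4·0.4137+3/4·(-6.1543)=-7.4589; next y=3/10·5.3603+1/2·(-7.4589)=-2.12136
n=6: y=-2.12136, sp=2, e=sp−y=4.12136; I=4.53506, D=e−e_prev=7.48166; u=1·4.12136+5/4·4.53506+3/4·7.48166=15.40143; next y=3/10·(-2.12136)+1/2·15.40143=7.064307
n=7: y=7.064307, sp=2, e=sp−y=-5.064307; I=-0.529247, D=e−e_prev=-9.185667; u=1·(-5.064307)+5/4·(-0.529247)+3/4·(-9.185667)=-12.615116; next y=3/10·7.064307+1/2·(-12.615116)≈-4.188266
n=8: y≈-4.188266, sp=2, e=sp−y≈6.188266; I≈5.659019, D=e−e_prev≈11.252573; u=1·6.188266+5/4·5.659019+3/4·11.252573≈21.701469; next y=3/10·(-4.188266)+1/2·21.701469≈9.594255
n=9: y≈9.594255, sp=2, e=sp−y≈-7.594255; I≈-1.935236, D=e−e_prev≈-13.782521; u=1·(-7.594255)+5/4·(-1.935236)+3/4·(-13.782521)≈-20.350190; next y=3/10·9.594255+1/2·(-20.350190)≈-7.296819
n=10: y≈-7.296819, sp=2, e=sp−y≈9.296819; I≈7.361583, D=e−e_prev≈16.891074; u=1·9.296819+5/4·7.361583+3/4·16.891074≈31.167102; next y=3/10·(-7.296819)+1/2·31.167102≈13.394506
n=11: y≈13.394506, sp=2, e=sp−y≈-11.394506; I≈-4.032923, D=e−e_prev≈-20.691324; u=1·(-11.394506)+5/4·(-4.032923)+3/4·(-20.691324)≈-31.954152; next y=3/10·13.394506+1/2·(-31.954152)≈-11.958724
n=12: y≈-11.958724, sp=2, e=sp−y≈13.958724; I≈9.925802, D=e−e_prev≈25.353230; u=1·13.958724+5/4·9.925802+3/4·25.353230≈45.380899; next y=3/10·(-11.958724)+1/2·45.380899≈19.102832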